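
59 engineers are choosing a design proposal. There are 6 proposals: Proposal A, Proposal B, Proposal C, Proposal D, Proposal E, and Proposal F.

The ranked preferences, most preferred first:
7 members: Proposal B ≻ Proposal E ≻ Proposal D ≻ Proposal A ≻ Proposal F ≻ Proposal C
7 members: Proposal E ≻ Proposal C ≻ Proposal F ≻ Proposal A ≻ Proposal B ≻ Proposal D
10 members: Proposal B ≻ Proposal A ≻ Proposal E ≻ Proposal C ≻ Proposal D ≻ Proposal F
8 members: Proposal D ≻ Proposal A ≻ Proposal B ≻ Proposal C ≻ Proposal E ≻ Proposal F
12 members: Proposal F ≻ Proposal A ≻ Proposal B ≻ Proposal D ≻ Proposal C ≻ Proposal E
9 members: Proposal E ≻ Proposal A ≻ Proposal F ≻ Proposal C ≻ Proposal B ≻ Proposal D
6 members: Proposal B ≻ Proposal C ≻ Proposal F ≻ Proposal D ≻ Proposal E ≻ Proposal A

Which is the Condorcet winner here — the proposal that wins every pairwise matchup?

Proposal A vs Proposal B: 36–23
Proposal A vs Proposal C: 46–13
Proposal A vs Proposal D: 38–21
Proposal A vs Proposal E: 30–29
Proposal A vs Proposal F: 34–25
Proposal A beats every other proposal.

Proposal A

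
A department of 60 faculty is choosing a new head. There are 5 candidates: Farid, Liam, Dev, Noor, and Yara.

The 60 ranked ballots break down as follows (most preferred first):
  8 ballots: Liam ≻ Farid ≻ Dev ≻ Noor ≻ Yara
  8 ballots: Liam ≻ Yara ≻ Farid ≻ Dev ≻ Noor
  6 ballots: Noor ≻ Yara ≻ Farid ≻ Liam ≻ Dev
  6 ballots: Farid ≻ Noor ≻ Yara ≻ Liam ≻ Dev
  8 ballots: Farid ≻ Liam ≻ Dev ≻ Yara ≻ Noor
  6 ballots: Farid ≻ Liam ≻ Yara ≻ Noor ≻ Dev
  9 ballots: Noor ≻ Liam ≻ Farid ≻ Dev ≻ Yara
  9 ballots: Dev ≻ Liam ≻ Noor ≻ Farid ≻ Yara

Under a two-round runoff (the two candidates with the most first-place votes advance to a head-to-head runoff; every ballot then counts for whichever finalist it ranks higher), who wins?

Round 1 first-place votes: Farid 20, Liam 16, Dev 9, Noor 15, Yara 0. Farid and Liam advance.
Runoff: Farid is ranked above Liam on 26 ballots, Liam above Farid on 34.

Liam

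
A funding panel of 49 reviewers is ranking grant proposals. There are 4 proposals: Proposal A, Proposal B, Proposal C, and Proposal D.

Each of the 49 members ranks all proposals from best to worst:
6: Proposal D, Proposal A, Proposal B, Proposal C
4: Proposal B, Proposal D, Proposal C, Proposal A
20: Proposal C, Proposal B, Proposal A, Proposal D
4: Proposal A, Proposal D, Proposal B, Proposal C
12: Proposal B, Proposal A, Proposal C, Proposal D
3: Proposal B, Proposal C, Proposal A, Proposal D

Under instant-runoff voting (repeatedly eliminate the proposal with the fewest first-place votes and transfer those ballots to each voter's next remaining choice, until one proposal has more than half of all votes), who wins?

Round 1: Proposal A 4, Proposal B 19, Proposal C 20, Proposal D 6. Proposal A eliminated.
Round 2: Proposal B 19, Proposal C 20, Proposal D 10. Proposal D eliminated.
Round 3: Proposal B 29, Proposal C 20. Proposal B has a majority (≥25).

Proposal B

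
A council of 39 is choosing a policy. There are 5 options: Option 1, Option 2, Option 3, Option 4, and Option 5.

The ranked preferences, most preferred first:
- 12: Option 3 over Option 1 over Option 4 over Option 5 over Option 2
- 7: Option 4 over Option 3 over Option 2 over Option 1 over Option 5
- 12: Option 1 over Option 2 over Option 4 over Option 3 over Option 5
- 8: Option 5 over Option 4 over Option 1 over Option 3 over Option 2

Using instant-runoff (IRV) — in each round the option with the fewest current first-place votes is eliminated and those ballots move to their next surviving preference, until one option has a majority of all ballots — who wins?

Round 1: Option 1 12, Option 2 0, Option 3 12, Option 4 7, Option 5 8. Option 2 eliminated.
Round 2: Option 1 12, Option 3 12, Option 4 7, Option 5 8. Option 4 eliminated.
Round 3: Option 1 12, Option 3 19, Option 5 8. Option 5 eliminated.
Round 4: Option 1 20, Option 3 19. Option 1 has a majority (≥20).

Option 1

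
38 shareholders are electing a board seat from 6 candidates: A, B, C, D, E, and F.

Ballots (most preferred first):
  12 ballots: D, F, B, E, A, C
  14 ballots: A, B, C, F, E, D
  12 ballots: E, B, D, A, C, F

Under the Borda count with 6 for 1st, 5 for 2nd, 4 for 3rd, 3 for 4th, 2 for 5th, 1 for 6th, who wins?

A: 12×2 + 14×6 + 12×3 = 144
B: 12×4 + 14×5 + 12×5 = 178
C: 12×1 + 14×4 + 12×2 = 92
D: 12×6 + 14×1 + 12×4 = 134
E: 12×3 + 14×2 + 12×6 = 136
F: 12×5 + 14×3 + 12×1 = 114

B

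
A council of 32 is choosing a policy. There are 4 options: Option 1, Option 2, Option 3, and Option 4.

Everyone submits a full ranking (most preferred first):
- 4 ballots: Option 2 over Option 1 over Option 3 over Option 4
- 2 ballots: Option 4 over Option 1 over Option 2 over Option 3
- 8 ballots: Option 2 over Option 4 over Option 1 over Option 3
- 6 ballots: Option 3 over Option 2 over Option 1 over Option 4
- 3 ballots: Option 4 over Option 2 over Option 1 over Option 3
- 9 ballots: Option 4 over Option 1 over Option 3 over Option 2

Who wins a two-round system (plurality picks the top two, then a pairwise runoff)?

Option 2

Round 1 first-place votes: Option 1 0, Option 2 12, Option 3 6, Option 4 14. Option 4 and Option 2 advance.
Runoff: Option 4 is ranked above Option 2 on 14 ballots, Option 2 above Option 4 on 18.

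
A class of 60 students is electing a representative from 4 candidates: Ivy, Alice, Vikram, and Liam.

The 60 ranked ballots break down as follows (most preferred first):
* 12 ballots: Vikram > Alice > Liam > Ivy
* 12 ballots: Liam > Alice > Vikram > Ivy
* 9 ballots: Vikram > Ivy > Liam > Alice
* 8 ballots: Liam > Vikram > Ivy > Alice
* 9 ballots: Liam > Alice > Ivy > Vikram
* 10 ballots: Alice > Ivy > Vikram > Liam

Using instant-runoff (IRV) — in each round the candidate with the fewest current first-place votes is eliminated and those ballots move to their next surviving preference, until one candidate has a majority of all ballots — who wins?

Round 1: Ivy 0, Alice 10, Vikram 21, Liam 29. Ivy eliminated.
Round 2: Alice 10, Vikram 21, Liam 29. Alice eliminated.
Round 3: Vikram 31, Liam 29. Vikram has a majority (≥31).

Vikram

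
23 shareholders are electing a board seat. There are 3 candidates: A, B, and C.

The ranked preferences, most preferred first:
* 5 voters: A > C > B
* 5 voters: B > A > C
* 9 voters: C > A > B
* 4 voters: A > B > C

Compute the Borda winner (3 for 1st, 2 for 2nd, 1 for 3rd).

A

A: 5×3 + 5×2 + 9×2 + 4×3 = 55
B: 5×1 + 5×3 + 9×1 + 4×2 = 37
C: 5×2 + 5×1 + 9×3 + 4×1 = 46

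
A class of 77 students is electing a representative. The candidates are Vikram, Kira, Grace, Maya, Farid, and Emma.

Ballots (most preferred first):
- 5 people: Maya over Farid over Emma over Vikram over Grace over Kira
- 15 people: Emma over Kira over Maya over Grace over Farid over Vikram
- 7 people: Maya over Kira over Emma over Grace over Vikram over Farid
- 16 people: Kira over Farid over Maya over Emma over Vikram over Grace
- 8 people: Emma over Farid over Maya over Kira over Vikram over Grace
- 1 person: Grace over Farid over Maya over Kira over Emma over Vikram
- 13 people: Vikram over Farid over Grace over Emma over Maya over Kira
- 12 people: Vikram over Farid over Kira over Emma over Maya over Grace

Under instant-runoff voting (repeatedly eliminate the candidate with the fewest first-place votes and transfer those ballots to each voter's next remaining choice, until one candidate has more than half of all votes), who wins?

Emma

Round 1: Vikram 25, Kira 16, Grace 1, Maya 12, Farid 0, Emma 23. Farid eliminated.
Round 2: Vikram 25, Kira 16, Grace 1, Maya 12, Emma 23. Grace eliminated.
Round 3: Vikram 25, Kira 16, Maya 13, Emma 23. Maya eliminated.
Round 4: Vikram 25, Kira 24, Emma 28. Kira eliminated.
Round 5: Vikram 25, Emma 52. Emma has a majority (≥39).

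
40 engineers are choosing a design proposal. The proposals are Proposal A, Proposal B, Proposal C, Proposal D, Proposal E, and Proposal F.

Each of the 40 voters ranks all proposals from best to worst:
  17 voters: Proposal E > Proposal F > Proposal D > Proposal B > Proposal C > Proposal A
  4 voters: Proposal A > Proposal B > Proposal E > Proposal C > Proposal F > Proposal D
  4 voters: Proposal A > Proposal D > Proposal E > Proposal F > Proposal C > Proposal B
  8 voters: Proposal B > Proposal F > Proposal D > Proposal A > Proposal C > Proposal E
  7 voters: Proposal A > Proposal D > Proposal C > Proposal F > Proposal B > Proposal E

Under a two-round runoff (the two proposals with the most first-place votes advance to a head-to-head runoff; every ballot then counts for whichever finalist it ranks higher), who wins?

Proposal A

Round 1 first-place votes: Proposal A 15, Proposal B 8, Proposal C 0, Proposal D 0, Proposal E 17, Proposal F 0. Proposal E and Proposal A advance.
Runoff: Proposal E is ranked above Proposal A on 17 ballots, Proposal A above Proposal E on 23.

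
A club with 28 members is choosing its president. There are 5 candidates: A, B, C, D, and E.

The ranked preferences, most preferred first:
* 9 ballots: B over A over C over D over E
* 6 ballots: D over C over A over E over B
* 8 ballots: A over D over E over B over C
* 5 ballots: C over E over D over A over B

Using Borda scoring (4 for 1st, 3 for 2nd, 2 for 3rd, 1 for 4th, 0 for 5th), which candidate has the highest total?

A: 9×3 + 6×2 + 8×4 + 5×1 = 76
B: 9×4 + 6×0 + 8×1 + 5×0 = 44
C: 9×2 + 6×3 + 8×0 + 5×4 = 56
D: 9×1 + 6×4 + 8×3 + 5×2 = 67
E: 9×0 + 6×1 + 8×2 + 5×3 = 37

A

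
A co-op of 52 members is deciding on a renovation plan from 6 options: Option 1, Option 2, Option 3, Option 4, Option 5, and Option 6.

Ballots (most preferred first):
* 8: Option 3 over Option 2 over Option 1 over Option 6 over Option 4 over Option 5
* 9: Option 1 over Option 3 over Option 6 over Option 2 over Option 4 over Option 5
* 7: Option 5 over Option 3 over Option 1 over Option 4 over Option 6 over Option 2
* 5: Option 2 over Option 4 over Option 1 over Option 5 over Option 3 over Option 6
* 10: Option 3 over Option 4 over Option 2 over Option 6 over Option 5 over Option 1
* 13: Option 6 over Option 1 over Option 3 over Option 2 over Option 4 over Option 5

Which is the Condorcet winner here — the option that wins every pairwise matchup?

Option 1 vs Option 2: 29–23
Option 1 vs Option 3: 27–25
Option 1 vs Option 4: 37–15
Option 1 vs Option 5: 35–17
Option 1 vs Option 6: 29–23
Option 1 beats every other option.

Option 1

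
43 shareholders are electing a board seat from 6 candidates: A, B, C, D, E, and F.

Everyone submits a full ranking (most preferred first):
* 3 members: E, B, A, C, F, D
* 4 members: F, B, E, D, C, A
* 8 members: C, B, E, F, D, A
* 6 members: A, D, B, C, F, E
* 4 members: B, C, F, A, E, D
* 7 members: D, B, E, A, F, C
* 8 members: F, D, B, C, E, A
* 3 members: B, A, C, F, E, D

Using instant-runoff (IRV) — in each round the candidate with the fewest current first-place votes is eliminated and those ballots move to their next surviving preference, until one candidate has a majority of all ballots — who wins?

Round 1: A 6, B 7, C 8, D 7, E 3, F 12. E eliminated.
Round 2: A 6, B 10, C 8, D 7, F 12. A eliminated.
Round 3: B 10, C 8, D 13, F 12. C eliminated.
Round 4: B 18, D 13, F 12. F eliminated.
Round 5: B 22, D 21. B has a majority (≥22).

B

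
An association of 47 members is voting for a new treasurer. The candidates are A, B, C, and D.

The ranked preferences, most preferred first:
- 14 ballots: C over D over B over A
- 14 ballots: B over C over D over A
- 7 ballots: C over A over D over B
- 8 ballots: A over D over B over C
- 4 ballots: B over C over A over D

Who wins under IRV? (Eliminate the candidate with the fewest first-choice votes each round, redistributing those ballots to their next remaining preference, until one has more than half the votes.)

B

Round 1: A 8, B 18, C 21, D 0. D eliminated.
Round 2: A 8, B 18, C 21. A eliminated.
Round 3: B 26, C 21. B has a majority (≥24).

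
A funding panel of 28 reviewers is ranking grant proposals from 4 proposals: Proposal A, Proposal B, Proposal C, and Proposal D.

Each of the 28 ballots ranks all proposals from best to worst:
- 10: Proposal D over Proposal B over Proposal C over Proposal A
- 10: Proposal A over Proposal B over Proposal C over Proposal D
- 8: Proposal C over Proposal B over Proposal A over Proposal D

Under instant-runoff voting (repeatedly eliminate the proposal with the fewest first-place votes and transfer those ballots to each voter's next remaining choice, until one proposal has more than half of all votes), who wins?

Round 1: Proposal A 10, Proposal B 0, Proposal C 8, Proposal D 10. Proposal B eliminated.
Round 2: Proposal A 10, Proposal C 8, Proposal D 10. Proposal C eliminated.
Round 3: Proposal A 18, Proposal D 10. Proposal A has a majority (≥15).

Proposal A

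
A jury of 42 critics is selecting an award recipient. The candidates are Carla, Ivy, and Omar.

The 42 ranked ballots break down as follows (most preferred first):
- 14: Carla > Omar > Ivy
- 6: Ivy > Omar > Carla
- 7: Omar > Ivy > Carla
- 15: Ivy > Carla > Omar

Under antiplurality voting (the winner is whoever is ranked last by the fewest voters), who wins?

Last-place votes: Carla 13, Ivy 14, Omar 15.

Carla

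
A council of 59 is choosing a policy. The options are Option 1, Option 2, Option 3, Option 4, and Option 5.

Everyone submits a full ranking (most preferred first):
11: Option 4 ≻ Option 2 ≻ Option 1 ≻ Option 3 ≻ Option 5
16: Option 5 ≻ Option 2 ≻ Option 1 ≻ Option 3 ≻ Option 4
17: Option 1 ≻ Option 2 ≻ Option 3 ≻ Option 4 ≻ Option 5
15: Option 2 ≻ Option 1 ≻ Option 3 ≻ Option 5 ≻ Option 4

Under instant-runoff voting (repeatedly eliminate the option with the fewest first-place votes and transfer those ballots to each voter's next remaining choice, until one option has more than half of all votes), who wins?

Option 2

Round 1: Option 1 17, Option 2 15, Option 3 0, Option 4 11, Option 5 16. Option 3 eliminated.
Round 2: Option 1 17, Option 2 15, Option 4 11, Option 5 16. Option 4 eliminated.
Round 3: Option 1 17, Option 2 26, Option 5 16. Option 5 eliminated.
Round 4: Option 1 17, Option 2 42. Option 2 has a majority (≥30).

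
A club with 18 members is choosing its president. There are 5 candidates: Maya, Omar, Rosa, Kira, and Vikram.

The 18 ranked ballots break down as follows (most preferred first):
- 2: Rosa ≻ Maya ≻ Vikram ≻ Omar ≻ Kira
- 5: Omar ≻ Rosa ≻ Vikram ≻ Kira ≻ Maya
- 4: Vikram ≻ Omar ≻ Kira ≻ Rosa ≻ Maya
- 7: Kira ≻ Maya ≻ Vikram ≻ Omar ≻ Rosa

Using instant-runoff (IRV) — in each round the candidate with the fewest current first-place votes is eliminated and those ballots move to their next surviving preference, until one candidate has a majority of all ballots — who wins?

Round 1: Maya 0, Omar 5, Rosa 2, Kira 7, Vikram 4. Maya eliminated.
Round 2: Omar 5, Rosa 2, Kira 7, Vikram 4. Rosa eliminated.
Round 3: Omar 5, Kira 7, Vikram 6. Omar eliminated.
Round 4: Kira 7, Vikram 11. Vikram has a majority (≥10).

Vikram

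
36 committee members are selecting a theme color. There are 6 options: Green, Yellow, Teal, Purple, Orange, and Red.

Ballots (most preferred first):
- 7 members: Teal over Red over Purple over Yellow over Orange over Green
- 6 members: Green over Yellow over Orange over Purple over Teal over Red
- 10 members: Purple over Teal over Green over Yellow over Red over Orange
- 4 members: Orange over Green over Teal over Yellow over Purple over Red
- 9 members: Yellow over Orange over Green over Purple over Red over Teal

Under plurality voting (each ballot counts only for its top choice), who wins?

First-place votes: Green 6, Yellow 9, Teal 7, Purple 10, Orange 4, Red 0.

Purple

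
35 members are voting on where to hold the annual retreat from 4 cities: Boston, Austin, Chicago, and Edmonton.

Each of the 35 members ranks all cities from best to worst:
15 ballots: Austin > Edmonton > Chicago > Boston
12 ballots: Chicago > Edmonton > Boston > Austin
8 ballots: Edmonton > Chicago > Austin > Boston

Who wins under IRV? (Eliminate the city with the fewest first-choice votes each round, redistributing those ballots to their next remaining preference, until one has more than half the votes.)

Chicago

Round 1: Boston 0, Austin 15, Chicago 12, Edmonton 8. Boston eliminated.
Round 2: Austin 15, Chicago 12, Edmonton 8. Edmonton eliminated.
Round 3: Austin 15, Chicago 20. Chicago has a majority (≥18).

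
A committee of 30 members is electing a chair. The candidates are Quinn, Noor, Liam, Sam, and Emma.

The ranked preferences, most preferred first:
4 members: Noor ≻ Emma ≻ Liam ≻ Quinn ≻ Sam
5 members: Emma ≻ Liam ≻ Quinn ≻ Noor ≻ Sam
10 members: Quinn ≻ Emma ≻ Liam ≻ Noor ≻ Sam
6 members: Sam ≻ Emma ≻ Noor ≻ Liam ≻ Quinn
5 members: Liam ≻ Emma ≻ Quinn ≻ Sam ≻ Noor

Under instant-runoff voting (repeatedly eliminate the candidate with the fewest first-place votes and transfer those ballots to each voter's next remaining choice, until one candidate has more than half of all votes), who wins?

Emma

Round 1: Quinn 10, Noor 4, Liam 5, Sam 6, Emma 5. Noor eliminated.
Round 2: Quinn 10, Liam 5, Sam 6, Emma 9. Liam eliminated.
Round 3: Quinn 10, Sam 6, Emma 14. Sam eliminated.
Round 4: Quinn 10, Emma 20. Emma has a majority (≥16).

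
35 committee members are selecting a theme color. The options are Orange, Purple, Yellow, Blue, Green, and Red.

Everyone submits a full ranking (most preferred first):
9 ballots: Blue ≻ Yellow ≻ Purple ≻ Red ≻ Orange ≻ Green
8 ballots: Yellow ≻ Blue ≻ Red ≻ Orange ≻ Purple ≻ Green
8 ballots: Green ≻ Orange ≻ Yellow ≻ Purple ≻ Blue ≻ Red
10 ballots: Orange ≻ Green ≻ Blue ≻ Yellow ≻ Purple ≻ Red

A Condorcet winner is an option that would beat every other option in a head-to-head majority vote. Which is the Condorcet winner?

Orange

Orange vs Purple: 26–9
Orange vs Yellow: 18–17
Orange vs Blue: 18–17
Orange vs Green: 27–8
Orange vs Red: 18–17
Orange beats every other option.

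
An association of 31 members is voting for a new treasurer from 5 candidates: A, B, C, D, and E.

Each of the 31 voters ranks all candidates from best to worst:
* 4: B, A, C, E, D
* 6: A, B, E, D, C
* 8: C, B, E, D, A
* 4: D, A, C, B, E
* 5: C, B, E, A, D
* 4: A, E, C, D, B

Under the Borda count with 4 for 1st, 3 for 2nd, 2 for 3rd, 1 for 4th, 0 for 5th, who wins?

A: 4×3 + 6×4 + 8×0 + 4×3 + 5×1 + 4×4 = 69
B: 4×4 + 6×3 + 8×3 + 4×1 + 5×3 + 4×0 = 77
C: 4×2 + 6×0 + 8×4 + 4×2 + 5×4 + 4×2 = 76
D: 4×0 + 6×1 + 8×1 + 4×4 + 5×0 + 4×1 = 34
E: 4×1 + 6×2 + 8×2 + 4×0 + 5×2 + 4×3 = 54

B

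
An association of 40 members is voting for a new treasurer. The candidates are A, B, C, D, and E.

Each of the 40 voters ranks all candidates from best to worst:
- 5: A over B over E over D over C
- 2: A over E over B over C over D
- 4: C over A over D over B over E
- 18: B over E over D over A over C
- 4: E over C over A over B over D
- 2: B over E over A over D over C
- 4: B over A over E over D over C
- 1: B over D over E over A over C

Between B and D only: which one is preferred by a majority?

B is ranked above D on 36 ballots; D above B on 4.

B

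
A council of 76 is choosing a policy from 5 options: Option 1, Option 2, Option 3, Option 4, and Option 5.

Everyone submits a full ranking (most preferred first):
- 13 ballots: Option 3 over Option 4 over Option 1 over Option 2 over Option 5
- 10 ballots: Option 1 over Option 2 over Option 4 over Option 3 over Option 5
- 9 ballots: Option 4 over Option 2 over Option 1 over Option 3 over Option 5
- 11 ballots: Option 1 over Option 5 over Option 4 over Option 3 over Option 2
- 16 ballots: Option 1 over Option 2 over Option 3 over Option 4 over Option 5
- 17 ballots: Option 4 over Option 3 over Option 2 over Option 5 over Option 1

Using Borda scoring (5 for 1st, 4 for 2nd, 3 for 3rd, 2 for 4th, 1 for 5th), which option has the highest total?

Option 4

Option 1: 13×3 + 10×5 + 9×3 + 11×5 + 16×5 + 17×1 = 268
Option 2: 13×2 + 10×4 + 9×4 + 11×1 + 16×4 + 17×3 = 228
Option 3: 13×5 + 10×2 + 9×2 + 11×2 + 16×3 + 17×4 = 241
Option 4: 13×4 + 10×3 + 9×5 + 11×3 + 16×2 + 17×5 = 277
Option 5: 13×1 + 10×1 + 9×1 + 11×4 + 16×1 + 17×2 = 126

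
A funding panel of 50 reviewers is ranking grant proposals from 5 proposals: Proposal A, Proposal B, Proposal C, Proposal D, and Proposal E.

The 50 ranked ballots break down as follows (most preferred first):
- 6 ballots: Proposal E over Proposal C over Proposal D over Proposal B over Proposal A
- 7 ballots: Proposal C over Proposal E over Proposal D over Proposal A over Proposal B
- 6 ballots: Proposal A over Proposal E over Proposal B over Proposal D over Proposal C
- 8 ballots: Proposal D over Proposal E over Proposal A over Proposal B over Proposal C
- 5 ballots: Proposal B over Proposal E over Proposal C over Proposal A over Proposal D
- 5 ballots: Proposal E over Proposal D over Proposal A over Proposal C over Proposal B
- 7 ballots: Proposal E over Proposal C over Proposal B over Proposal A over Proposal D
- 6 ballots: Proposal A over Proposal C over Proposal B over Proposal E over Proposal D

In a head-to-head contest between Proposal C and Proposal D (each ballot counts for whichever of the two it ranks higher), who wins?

Proposal C is ranked above Proposal D on 31 ballots; Proposal D above Proposal C on 19.

Proposal C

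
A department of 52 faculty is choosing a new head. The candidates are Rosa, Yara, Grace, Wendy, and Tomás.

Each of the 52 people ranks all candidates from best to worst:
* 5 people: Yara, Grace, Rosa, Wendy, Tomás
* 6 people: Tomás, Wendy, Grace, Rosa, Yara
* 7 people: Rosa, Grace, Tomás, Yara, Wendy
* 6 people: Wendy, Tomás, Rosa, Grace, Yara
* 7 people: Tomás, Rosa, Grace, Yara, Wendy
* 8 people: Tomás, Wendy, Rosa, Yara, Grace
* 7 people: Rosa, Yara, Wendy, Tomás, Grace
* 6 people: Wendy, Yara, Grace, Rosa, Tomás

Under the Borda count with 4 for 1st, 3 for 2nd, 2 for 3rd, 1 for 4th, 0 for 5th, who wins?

Rosa: 5×2 + 6×1 + 7×4 + 6×2 + 7×3 + 8×2 + 7×4 + 6×1 = 127
Yara: 5×4 + 6×0 + 7×1 + 6×0 + 7×1 + 8×1 + 7×3 + 6×3 = 81
Grace: 5×3 + 6×2 + 7×3 + 6×1 + 7×2 + 8×0 + 7×0 + 6×2 = 80
Wendy: 5×1 + 6×3 + 7×0 + 6×4 + 7×0 + 8×3 + 7×2 + 6×4 = 109
Tomás: 5×0 + 6×4 + 7×2 + 6×3 + 7×4 + 8×4 + 7×1 + 6×0 = 123

Rosa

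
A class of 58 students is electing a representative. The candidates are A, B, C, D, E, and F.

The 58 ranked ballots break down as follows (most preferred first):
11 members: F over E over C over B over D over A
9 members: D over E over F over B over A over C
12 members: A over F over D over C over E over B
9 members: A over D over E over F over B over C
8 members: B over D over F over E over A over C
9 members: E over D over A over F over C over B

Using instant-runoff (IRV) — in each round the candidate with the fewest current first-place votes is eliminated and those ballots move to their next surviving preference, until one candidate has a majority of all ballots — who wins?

Round 1: A 21, B 8, C 0, D 9, E 9, F 11. C eliminated.
Round 2: A 21, B 8, D 9, E 9, F 11. B eliminated.
Round 3: A 21, D 17, E 9, F 11. E eliminated.
Round 4: A 21, D 26, F 11. F eliminated.
Round 5: A 21, D 37. D has a majority (≥30).

D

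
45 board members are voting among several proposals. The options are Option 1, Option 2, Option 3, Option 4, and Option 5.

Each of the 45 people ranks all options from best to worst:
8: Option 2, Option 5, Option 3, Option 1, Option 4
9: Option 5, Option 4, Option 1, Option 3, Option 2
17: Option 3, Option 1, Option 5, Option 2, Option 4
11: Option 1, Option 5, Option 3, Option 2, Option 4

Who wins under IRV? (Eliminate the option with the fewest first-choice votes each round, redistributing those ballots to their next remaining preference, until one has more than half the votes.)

Option 5

Round 1: Option 1 11, Option 2 8, Option 3 17, Option 4 0, Option 5 9. Option 4 eliminated.
Round 2: Option 1 11, Option 2 8, Option 3 17, Option 5 9. Option 2 eliminated.
Round 3: Option 1 11, Option 3 17, Option 5 17. Option 1 eliminated.
Round 4: Option 3 17, Option 5 28. Option 5 has a majority (≥23).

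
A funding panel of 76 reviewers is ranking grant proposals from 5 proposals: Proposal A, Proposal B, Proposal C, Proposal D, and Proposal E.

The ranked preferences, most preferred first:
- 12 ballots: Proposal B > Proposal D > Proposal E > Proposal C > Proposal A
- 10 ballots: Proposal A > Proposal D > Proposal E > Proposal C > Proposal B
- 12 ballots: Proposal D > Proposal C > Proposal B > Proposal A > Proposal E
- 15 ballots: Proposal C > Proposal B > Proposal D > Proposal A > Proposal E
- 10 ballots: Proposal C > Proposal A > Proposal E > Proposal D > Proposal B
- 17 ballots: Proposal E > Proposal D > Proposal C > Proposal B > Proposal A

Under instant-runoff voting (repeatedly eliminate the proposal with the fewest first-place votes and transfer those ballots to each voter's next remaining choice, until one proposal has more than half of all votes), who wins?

Proposal D

Round 1: Proposal A 10, Proposal B 12, Proposal C 25, Proposal D 12, Proposal E 17. Proposal A eliminated.
Round 2: Proposal B 12, Proposal C 25, Proposal D 22, Proposal E 17. Proposal B eliminated.
Round 3: Proposal C 25, Proposal D 34, Proposal E 17. Proposal E eliminated.
Round 4: Proposal C 25, Proposal D 51. Proposal D has a majority (≥39).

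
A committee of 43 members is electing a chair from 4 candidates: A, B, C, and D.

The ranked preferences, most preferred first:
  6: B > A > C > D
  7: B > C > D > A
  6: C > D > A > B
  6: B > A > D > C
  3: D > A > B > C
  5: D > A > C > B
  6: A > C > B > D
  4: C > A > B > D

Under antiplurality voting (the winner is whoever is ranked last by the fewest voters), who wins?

Last-place votes: A 7, B 11, C 9, D 16.

A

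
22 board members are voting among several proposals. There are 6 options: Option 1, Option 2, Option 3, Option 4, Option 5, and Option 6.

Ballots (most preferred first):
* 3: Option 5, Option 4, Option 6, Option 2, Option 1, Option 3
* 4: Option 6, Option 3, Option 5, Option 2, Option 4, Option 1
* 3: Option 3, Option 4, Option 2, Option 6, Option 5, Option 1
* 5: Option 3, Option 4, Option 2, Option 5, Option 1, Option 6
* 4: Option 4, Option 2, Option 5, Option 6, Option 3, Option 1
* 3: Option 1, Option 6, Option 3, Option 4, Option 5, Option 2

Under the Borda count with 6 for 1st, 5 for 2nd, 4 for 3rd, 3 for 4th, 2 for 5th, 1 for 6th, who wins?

Option 1: 3×2 + 4×1 + 3×1 + 5×2 + 4×1 + 3×6 = 45
Option 2: 3×3 + 4×3 + 3×4 + 5×4 + 4×5 + 3×1 = 76
Option 3: 3×1 + 4×5 + 3×6 + 5×6 + 4×2 + 3×4 = 91
Option 4: 3×5 + 4×2 + 3×5 + 5×5 + 4×6 + 3×3 = 96
Option 5: 3×6 + 4×4 + 3×2 + 5×3 + 4×4 + 3×2 = 77
Option 6: 3×4 + 4×6 + 3×3 + 5×1 + 4×3 + 3×5 = 77

Option 4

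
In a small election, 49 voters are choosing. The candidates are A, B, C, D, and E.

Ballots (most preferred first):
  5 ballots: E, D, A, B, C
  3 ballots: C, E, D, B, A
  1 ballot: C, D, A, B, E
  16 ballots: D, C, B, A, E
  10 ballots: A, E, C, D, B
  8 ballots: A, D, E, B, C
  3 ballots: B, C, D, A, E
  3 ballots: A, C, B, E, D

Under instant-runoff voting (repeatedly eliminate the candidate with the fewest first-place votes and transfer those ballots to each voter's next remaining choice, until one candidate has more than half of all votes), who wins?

Round 1: A 21, B 3, C 4, D 16, E 5. B eliminated.
Round 2: A 21, C 7, D 16, E 5. E eliminated.
Round 3: A 21, C 7, D 21. C eliminated.
Round 4: A 21, D 28. D has a majority (≥25).

D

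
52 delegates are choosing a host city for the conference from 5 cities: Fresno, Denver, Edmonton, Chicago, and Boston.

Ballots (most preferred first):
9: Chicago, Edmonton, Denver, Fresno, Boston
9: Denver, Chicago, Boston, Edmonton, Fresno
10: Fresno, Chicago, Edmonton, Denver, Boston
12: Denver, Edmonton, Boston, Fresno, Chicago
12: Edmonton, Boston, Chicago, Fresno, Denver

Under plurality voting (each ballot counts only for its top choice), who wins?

Denver

First-place votes: Fresno 10, Denver 21, Edmonton 12, Chicago 9, Boston 0.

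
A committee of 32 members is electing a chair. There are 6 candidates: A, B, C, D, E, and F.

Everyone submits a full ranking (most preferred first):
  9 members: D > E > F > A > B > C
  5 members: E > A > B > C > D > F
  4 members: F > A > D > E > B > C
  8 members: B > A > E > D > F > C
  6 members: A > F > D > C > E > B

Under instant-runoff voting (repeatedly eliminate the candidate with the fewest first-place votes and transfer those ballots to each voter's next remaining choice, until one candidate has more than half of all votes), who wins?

A

Round 1: A 6, B 8, C 0, D 9, E 5, F 4. C eliminated.
Round 2: A 6, B 8, D 9, E 5, F 4. F eliminated.
Round 3: A 10, B 8, D 9, E 5. E eliminated.
Round 4: A 15, B 8, D 9. B eliminated.
Round 5: A 23, D 9. A has a majority (≥17).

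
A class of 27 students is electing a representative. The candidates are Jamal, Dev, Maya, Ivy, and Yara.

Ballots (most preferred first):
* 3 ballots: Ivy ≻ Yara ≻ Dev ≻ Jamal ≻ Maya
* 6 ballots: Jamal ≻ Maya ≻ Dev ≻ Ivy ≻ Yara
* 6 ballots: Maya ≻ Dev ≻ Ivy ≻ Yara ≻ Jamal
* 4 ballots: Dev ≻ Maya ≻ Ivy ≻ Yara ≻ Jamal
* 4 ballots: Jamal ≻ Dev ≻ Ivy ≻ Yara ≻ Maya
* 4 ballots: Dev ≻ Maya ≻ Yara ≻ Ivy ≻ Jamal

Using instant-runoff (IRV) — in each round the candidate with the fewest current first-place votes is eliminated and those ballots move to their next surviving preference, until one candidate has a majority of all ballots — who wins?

Dev

Round 1: Jamal 10, Dev 8, Maya 6, Ivy 3, Yara 0. Yara eliminated.
Round 2: Jamal 10, Dev 8, Maya 6, Ivy 3. Ivy eliminated.
Round 3: Jamal 10, Dev 11, Maya 6. Maya eliminated.
Round 4: Jamal 10, Dev 17. Dev has a majority (≥14).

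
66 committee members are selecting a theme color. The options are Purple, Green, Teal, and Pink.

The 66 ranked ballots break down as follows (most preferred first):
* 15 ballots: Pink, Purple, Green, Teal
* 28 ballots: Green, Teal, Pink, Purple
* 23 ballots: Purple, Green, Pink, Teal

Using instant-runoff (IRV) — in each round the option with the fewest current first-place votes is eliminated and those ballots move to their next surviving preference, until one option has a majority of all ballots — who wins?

Purple

Round 1: Purple 23, Green 28, Teal 0, Pink 15. Teal eliminated.
Round 2: Purple 23, Green 28, Pink 15. Pink eliminated.
Round 3: Purple 38, Green 28. Purple has a majority (≥34).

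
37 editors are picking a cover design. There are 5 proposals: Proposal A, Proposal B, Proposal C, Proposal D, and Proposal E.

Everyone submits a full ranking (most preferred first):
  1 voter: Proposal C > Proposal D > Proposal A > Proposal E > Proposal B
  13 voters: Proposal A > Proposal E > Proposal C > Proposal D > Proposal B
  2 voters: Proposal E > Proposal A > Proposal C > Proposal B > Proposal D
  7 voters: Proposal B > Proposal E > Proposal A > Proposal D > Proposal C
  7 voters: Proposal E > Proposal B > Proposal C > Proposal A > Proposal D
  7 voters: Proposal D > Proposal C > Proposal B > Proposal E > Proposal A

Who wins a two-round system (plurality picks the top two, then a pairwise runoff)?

Round 1 first-place votes: Proposal A 13, Proposal B 7, Proposal C 1, Proposal D 7, Proposal E 9. Proposal A and Proposal E advance.
Runoff: Proposal A is ranked above Proposal E on 14 ballots, Proposal E above Proposal A on 23.

Proposal E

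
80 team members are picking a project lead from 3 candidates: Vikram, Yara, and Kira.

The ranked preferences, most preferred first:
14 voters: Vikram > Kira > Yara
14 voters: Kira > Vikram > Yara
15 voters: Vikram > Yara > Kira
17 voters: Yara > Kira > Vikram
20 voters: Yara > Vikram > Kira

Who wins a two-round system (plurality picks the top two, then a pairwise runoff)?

Vikram

Round 1 first-place votes: Vikram 29, Yara 37, Kira 14. Yara and Vikram advance.
Runoff: Yara is ranked above Vikram on 37 ballots, Vikram above Yara on 43.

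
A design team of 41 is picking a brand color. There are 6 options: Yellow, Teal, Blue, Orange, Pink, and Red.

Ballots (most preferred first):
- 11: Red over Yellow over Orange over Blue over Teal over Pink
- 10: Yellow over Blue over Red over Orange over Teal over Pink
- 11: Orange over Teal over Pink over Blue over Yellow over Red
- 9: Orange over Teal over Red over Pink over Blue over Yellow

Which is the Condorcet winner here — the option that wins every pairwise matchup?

Yellow vs Teal: 21–20
Yellow vs Blue: 21–20
Yellow vs Orange: 21–20
Yellow vs Pink: 21–20
Yellow vs Red: 21–20
Yellow beats every other option.

Yellow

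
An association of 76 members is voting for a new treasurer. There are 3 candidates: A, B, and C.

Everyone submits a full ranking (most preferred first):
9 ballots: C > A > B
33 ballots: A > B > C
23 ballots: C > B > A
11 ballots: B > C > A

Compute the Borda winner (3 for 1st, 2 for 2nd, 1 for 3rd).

A: 9×2 + 33×3 + 23×1 + 11×1 = 151
B: 9×1 + 33×2 + 23×2 + 11×3 = 154
C: 9×3 + 33×1 + 23×3 + 11×2 = 151

B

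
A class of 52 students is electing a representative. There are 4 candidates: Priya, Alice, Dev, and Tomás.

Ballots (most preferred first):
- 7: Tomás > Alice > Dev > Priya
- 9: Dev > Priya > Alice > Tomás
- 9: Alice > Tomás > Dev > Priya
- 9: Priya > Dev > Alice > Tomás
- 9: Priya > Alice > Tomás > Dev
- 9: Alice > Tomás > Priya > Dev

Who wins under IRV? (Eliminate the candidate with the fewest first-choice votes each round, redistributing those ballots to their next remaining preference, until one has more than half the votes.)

Round 1: Priya 18, Alice 18, Dev 9, Tomás 7. Tomás eliminated.
Round 2: Priya 18, Alice 25, Dev 9. Dev eliminated.
Round 3: Priya 27, Alice 25. Priya has a majority (≥27).

Priya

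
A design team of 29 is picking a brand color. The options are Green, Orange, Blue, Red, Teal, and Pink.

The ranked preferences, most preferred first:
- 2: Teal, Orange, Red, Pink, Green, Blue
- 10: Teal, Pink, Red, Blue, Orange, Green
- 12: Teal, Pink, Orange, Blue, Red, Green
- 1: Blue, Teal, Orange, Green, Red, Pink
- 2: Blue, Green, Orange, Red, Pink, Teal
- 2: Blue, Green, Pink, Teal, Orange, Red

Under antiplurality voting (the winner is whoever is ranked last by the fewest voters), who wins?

Last-place votes: Green 22, Orange 0, Blue 2, Red 2, Teal 2, Pink 1.

Orange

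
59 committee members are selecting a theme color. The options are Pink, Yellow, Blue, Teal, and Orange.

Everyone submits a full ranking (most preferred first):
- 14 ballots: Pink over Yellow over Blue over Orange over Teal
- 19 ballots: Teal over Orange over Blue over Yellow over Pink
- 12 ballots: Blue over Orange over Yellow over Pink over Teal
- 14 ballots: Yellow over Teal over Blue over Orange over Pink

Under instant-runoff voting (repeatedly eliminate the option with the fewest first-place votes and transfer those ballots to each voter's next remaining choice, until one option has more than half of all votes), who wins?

Round 1: Pink 14, Yellow 14, Blue 12, Teal 19, Orange 0. Orange eliminated.
Round 2: Pink 14, Yellow 14, Blue 12, Teal 19. Blue eliminated.
Round 3: Pink 14, Yellow 26, Teal 19. Pink eliminated.
Round 4: Yellow 40, Teal 19. Yellow has a majority (≥30).

Yellow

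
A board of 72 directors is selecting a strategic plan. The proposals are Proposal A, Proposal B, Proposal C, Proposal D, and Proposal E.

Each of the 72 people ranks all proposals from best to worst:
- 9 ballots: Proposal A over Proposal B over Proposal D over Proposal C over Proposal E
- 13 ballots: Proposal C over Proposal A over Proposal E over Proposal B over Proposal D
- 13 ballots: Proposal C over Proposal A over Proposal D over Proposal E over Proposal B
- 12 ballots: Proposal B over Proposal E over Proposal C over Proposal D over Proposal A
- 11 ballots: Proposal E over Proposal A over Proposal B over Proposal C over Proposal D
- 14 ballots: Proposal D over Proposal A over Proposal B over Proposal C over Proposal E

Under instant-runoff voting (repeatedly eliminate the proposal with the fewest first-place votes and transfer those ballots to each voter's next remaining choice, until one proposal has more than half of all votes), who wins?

Proposal B

Round 1: Proposal A 9, Proposal B 12, Proposal C 26, Proposal D 14, Proposal E 11. Proposal A eliminated.
Round 2: Proposal B 21, Proposal C 26, Proposal D 14, Proposal E 11. Proposal E eliminated.
Round 3: Proposal B 32, Proposal C 26, Proposal D 14. Proposal D eliminated.
Round 4: Proposal B 46, Proposal C 26. Proposal B has a majority (≥37).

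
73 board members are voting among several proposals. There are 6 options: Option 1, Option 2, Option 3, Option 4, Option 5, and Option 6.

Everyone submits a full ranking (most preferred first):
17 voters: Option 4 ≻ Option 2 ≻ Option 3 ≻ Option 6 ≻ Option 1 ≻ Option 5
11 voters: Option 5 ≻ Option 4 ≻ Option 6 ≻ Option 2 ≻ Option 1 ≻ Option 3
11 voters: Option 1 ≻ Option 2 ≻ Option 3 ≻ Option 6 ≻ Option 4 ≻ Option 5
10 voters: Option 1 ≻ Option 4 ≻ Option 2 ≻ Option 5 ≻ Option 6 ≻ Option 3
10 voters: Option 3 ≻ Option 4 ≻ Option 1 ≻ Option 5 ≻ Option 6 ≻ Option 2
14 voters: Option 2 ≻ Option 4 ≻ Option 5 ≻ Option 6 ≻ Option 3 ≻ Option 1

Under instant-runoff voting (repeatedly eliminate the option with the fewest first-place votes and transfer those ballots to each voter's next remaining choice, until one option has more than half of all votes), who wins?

Round 1: Option 1 21, Option 2 14, Option 3 10, Option 4 17, Option 5 11, Option 6 0. Option 6 eliminated.
Round 2: Option 1 21, Option 2 14, Option 3 10, Option 4 17, Option 5 11. Option 3 eliminated.
Round 3: Option 1 21, Option 2 14, Option 4 27, Option 5 11. Option 5 eliminated.
Round 4: Option 1 21, Option 2 14, Option 4 38. Option 4 has a majority (≥37).

Option 4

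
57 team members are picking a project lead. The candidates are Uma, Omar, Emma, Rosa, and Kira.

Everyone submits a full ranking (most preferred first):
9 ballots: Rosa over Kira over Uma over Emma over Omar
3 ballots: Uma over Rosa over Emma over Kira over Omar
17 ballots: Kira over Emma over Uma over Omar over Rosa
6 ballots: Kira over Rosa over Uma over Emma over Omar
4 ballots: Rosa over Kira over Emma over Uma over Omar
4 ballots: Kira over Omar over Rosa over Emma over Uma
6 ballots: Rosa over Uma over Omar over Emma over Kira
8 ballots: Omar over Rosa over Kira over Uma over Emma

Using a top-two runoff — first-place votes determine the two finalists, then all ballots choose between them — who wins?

Round 1 first-place votes: Uma 3, Omar 8, Emma 0, Rosa 19, Kira 27. Kira and Rosa advance.
Runoff: Kira is ranked above Rosa on 27 ballots, Rosa above Kira on 30.

Rosa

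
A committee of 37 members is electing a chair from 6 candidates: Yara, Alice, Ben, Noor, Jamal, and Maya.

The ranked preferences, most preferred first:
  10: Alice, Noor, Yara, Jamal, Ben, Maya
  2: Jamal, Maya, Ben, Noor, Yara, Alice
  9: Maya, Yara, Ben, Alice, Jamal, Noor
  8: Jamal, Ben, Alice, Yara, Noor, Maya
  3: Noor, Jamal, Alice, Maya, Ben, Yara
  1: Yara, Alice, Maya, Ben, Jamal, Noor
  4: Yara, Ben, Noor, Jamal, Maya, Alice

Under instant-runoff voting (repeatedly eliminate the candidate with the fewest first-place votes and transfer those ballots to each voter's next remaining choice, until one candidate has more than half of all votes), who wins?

Round 1: Yara 5, Alice 10, Ben 0, Noor 3, Jamal 10, Maya 9. Ben eliminated.
Round 2: Yara 5, Alice 10, Noor 3, Jamal 10, Maya 9. Noor eliminated.
Round 3: Yara 5, Alice 10, Jamal 13, Maya 9. Yara eliminated.
Round 4: Alice 11, Jamal 17, Maya 9. Maya eliminated.
Round 5: Alice 20, Jamal 17. Alice has a majority (≥19).

Alice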